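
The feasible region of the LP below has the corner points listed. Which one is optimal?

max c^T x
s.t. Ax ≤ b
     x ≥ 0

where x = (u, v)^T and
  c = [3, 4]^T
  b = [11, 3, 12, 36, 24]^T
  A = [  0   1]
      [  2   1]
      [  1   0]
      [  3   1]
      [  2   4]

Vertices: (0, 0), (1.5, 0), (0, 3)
(0, 3) with z = 12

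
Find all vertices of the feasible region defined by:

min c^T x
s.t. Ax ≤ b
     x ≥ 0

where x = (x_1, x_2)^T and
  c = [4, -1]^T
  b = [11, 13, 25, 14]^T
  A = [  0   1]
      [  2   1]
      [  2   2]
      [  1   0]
Each vertex is the intersection of two constraint boundaries that also satisfies all remaining constraints:
  x_1 = 0 and x_2 = 0 → (0, 0)
  2x_1 + x_2 = 13 and x_2 = 0 → (6.5, 0)
  x_2 = 11 and 2x_1 + x_2 = 13 → (1, 11)
  x_2 = 11 and x_1 = 0 → (0, 11)

Vertices: (0, 0), (6.5, 0), (1, 11), (0, 11)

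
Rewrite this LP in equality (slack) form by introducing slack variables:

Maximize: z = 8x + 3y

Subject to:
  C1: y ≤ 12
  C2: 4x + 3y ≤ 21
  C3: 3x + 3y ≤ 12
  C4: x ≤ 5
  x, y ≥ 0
max z = 8x + 3y

s.t.
  y + s1 = 12
  4x + 3y + s2 = 21
  3x + 3y + s3 = 12
  x + s4 = 5
  x, y, s1, s2, s3, s4 ≥ 0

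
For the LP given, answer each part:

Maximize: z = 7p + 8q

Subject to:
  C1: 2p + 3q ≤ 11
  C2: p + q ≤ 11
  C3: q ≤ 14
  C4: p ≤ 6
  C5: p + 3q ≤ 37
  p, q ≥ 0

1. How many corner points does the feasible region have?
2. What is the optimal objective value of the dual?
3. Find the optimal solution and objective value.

1. 3
2. 38.5 (by strong duality, equal to the primal optimum)
3. p = 5.5, q = 0, z = 38.5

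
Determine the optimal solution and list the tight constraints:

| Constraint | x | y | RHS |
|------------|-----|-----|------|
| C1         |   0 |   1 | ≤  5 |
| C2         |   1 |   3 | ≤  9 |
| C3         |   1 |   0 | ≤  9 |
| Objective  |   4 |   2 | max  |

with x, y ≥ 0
Optimal: x = 9, y = 0
Binding: C2, C3, y ≥ 0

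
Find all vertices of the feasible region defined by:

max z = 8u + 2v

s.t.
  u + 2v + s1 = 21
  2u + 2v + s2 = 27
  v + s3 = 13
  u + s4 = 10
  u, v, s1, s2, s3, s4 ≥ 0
Each vertex is the intersection of two constraint boundaries that also satisfies all remaining constraints:
  u = 0 and v = 0 → (0, 0)
  u = 10 and v = 0 → (10, 0)
  2u + 2v = 27 and u = 10 → (10, 3.5)
  u + 2v = 21 and 2u + 2v = 27 → (6, 7.5)
  u + 2v = 21 and u = 0 → (0, 10.5)

Vertices: (0, 0), (10, 0), (10, 3.5), (6, 7.5), (0, 10.5)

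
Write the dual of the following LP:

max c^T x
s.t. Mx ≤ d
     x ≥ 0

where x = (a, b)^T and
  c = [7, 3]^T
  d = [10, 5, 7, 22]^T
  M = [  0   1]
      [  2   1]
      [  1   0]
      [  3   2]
Minimize: z = 10y1 + 5y2 + 7y3 + 22y4

Subject to:
  C1: -2y2 - y3 - 3y4 ≤ -7
  C2: -y1 - y2 - 2y4 ≤ -3
  y1, y2, y3, y4 ≥ 0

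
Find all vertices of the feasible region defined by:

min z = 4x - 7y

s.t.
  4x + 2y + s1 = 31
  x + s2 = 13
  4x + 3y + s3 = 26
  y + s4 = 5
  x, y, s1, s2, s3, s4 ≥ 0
Each vertex is the intersection of two constraint boundaries that also satisfies all remaining constraints:
  x = 0 and y = 0 → (0, 0)
  4x + 3y = 26 and y = 0 → (6.5, 0)
  4x + 3y = 26 and y = 5 → (2.75, 5)
  y = 5 and x = 0 → (0, 5)

Vertices: (0, 0), (6.5, 0), (2.75, 5), (0, 5)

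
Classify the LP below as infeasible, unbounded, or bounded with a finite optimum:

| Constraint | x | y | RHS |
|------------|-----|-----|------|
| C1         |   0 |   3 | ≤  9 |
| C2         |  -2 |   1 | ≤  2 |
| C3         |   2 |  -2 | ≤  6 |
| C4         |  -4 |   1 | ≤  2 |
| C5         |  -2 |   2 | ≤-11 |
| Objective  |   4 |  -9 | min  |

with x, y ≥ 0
C3 requires 2x - 2y ≤ 6, while C5 (-2x + 2y ≤ -11) is equivalent to 2x - 2y ≥ 11. Together they would need 11 ≤ 2x - 2y ≤ 6, which is impossible since 11 > 6. No point satisfies all constraints.

Infeasible: no point satisfies all constraints simultaneously.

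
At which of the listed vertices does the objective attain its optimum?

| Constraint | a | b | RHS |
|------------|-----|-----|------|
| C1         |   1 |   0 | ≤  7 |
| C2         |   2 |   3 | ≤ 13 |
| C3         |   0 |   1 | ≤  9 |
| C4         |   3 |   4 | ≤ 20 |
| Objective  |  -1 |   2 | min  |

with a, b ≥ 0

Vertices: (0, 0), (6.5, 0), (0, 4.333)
(6.5, 0) with z = -6.5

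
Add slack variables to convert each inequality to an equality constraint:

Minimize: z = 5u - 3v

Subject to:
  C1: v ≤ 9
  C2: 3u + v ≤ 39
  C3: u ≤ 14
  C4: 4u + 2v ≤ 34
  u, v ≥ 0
min z = 5u - 3v

s.t.
  v + s1 = 9
  3u + v + s2 = 39
  u + s3 = 14
  4u + 2v + s4 = 34
  u, v, s1, s2, s3, s4 ≥ 0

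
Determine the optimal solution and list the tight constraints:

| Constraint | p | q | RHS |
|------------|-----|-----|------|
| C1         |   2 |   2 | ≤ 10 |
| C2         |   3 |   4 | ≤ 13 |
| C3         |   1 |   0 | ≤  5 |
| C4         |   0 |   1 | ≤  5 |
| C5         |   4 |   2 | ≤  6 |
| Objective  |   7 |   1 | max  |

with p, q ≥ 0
Optimal: p = 1.5, q = 0
Binding: C5, q ≥ 0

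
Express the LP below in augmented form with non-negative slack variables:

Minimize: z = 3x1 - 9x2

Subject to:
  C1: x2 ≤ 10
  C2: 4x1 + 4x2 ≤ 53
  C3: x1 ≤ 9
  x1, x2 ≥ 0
min z = 3x1 - 9x2

s.t.
  x2 + s1 = 10
  4x1 + 4x2 + s2 = 53
  x1 + s3 = 9
  x1, x2, s1, s2, s3 ≥ 0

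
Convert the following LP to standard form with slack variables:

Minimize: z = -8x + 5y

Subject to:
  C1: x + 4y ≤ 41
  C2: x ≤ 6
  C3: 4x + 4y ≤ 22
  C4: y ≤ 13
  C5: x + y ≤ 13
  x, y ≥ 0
min z = -8x + 5y

s.t.
  x + 4y + s1 = 41
  x + s2 = 6
  4x + 4y + s3 = 22
  y + s4 = 13
  x + y + s5 = 13
  x, y, s1, s2, s3, s4, s5 ≥ 0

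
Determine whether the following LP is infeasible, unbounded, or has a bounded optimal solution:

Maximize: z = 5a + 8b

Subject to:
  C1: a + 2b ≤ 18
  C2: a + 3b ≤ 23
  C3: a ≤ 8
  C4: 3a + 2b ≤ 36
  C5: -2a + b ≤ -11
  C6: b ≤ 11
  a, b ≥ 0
The point (8, 5) satisfies every constraint, so the LP is feasible; the constraints give a ≤ 8 and b ≤ 11, which with a, b ≥ 0 keep the feasible region inside a bounded box. A feasible, bounded LP attains a finite optimum at a vertex.

Feasible with finite optimum z* = 80 at (8, 5).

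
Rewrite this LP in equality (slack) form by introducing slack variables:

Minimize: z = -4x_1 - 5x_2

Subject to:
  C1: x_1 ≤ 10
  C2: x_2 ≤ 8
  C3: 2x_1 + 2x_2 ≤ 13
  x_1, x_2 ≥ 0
min z = -4x_1 - 5x_2

s.t.
  x_1 + s1 = 10
  x_2 + s2 = 8
  2x_1 + 2x_2 + s3 = 13
  x_1, x_2, s1, s2, s3 ≥ 0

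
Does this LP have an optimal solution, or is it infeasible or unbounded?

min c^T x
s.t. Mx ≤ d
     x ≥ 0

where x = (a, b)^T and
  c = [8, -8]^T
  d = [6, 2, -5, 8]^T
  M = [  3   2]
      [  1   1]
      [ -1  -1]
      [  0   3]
One constraint requires a + b ≤ 2, while the constraint -a - b ≤ -5 is equivalent to a + b ≥ 5. Together they would need 5 ≤ a + b ≤ 2, which is impossible since 5 > 2. No point satisfies all constraints.

The feasible region is empty; the LP is infeasible.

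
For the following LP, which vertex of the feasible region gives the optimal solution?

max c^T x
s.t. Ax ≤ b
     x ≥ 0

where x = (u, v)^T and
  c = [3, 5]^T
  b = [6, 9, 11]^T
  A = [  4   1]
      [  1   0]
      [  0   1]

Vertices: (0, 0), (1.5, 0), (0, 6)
(0, 6) with z = 30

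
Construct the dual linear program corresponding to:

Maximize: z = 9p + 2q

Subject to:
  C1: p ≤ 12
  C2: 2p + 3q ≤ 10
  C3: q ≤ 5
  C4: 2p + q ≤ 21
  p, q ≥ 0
Minimize: z = 12y1 + 10y2 + 5y3 + 21y4

Subject to:
  C1: -y1 - 2y2 - 2y4 ≤ -9
  C2: -3y2 - y3 - y4 ≤ -2
  y1, y2, y3, y4 ≥ 0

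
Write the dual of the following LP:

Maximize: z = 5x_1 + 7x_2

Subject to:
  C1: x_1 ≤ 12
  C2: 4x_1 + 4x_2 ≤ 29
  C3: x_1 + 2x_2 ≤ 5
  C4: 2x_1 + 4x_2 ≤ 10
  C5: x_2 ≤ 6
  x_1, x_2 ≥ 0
Minimize: z = 12y1 + 29y2 + 5y3 + 10y4 + 6y5

Subject to:
  C1: -y1 - 4y2 - y3 - 2y4 ≤ -5
  C2: -4y2 - 2y3 - 4y4 - y5 ≤ -7
  y1, y2, y3, y4, y5 ≥ 0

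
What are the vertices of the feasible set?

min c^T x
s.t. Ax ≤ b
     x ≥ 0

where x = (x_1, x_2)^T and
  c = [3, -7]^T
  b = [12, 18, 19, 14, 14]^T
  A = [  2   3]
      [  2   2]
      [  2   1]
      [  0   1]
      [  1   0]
Each vertex is the intersection of two constraint boundaries that also satisfies all remaining constraints:
  x_1 = 0 and x_2 = 0 → (0, 0)
  2x_1 + 3x_2 = 12 and x_2 = 0 → (6, 0)
  2x_1 + 3x_2 = 12 and x_1 = 0 → (0, 4)

Vertices: (0, 0), (6, 0), (0, 4)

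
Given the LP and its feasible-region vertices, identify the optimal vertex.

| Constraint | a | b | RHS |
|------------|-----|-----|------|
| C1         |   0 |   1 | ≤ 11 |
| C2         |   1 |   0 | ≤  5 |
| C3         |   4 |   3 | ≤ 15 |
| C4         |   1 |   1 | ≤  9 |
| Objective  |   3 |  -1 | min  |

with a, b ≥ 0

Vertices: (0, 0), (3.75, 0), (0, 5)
(0, 5) with z = -5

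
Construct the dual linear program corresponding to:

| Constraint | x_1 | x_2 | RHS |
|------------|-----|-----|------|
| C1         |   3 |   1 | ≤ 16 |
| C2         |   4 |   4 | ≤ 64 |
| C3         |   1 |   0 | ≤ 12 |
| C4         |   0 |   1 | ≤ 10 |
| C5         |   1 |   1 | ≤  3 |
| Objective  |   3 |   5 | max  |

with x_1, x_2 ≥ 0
Minimize: z = 16y1 + 64y2 + 12y3 + 10y4 + 3y5

Subject to:
  C1: -3y1 - 4y2 - y3 - y5 ≤ -3
  C2: -y1 - 4y2 - y4 - y5 ≤ -5
  y1, y2, y3, y4, y5 ≥ 0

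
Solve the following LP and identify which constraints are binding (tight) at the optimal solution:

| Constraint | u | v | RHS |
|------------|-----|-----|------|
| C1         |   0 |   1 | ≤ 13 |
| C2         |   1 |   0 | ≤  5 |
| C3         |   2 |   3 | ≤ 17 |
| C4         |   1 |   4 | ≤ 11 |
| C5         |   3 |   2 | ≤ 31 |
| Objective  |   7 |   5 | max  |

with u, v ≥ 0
Optimal: u = 5, v = 1.5
Binding: C2, C4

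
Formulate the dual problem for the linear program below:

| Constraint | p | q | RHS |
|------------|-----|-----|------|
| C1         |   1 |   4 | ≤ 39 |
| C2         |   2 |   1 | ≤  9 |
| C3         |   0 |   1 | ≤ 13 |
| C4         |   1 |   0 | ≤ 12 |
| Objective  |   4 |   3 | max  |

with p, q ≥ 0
Minimize: z = 39y1 + 9y2 + 13y3 + 12y4

Subject to:
  C1: -y1 - 2y2 - y4 ≤ -4
  C2: -4y1 - y2 - y3 ≤ -3
  y1, y2, y3, y4 ≥ 0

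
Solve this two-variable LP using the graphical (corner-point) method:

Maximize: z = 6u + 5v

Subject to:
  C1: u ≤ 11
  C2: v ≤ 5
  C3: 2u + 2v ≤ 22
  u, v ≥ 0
Each vertex is the intersection of two constraint boundaries that also satisfies all remaining constraints:
  u = 0 and v = 0 → (0, 0)
  u = 11 and 2u + 2v = 22 → (11, 0)
  v = 5 and 2u + 2v = 22 → (6, 5)
  v = 5 and u = 0 → (0, 5)

Evaluating z = 6u + 5v at each vertex:
  (0, 0): z = 0
  (11, 0): z = 66
  (6, 5): z = 61
  (0, 5): z = 25

The maximum is at (11, 0) with z = 66.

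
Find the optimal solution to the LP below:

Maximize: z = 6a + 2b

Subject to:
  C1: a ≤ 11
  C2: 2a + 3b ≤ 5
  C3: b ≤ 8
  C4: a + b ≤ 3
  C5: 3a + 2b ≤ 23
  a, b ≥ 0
Each vertex is the intersection of two constraint boundaries that also satisfies all remaining constraints:
  a = 0 and b = 0 → (0, 0)
  2a + 3b = 5 and b = 0 → (2.5, 0)
  2a + 3b = 5 and a = 0 → (0, 1.667)

Evaluating z = 6a + 2b at each vertex:
  (0, 0): z = 0
  (2.5, 0): z = 15
  (0, 1.667): z = 3.333

The maximum is at (2.5, 0) with z = 15.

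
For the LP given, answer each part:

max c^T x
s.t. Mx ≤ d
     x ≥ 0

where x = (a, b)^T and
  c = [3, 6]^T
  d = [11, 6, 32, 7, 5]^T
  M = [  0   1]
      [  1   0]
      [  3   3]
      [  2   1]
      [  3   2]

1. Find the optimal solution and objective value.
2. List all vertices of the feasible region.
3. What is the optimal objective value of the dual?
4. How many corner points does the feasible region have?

1. a = 0, b = 2.5, z = 15
2. (0, 0), (1.667, 0), (0, 2.5)
3. 15 (by strong duality, equal to the primal optimum)
4. 3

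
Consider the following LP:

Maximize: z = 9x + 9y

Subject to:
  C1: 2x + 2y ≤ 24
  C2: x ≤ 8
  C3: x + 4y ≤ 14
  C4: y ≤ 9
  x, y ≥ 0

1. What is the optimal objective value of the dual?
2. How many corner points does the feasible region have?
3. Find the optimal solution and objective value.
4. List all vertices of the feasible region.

1. 85.5 (by strong duality, equal to the primal optimum)
2. 4
3. x = 8, y = 1.5, z = 85.5
4. (0, 0), (8, 0), (8, 1.5), (0, 3.5)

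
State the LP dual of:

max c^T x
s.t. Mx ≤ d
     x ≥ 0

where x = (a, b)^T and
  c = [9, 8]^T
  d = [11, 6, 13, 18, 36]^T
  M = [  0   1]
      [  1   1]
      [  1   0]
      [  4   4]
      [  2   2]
Minimize: z = 11y1 + 6y2 + 13y3 + 18y4 + 36y5

Subject to:
  C1: -y2 - y3 - 4y4 - 2y5 ≤ -9
  C2: -y1 - y2 - 4y4 - 2y5 ≤ -8
  y1, y2, y3, y4, y5 ≥ 0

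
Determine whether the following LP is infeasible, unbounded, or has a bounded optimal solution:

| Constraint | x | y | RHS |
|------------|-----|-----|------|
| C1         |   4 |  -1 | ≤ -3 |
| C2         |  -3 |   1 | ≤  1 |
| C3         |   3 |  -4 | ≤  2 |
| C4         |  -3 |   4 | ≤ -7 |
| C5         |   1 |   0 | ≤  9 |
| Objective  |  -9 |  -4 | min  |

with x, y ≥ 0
C3 requires 3x - 4y ≤ 2, while C4 (-3x + 4y ≤ -7) is equivalent to 3x - 4y ≥ 7. Together they would need 7 ≤ 3x - 4y ≤ 2, which is impossible since 7 > 2. No point satisfies all constraints.

Infeasible: no point satisfies all constraints simultaneously.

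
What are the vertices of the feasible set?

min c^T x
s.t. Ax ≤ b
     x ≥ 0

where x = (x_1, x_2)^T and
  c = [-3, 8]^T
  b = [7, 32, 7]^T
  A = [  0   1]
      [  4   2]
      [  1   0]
Each vertex is the intersection of two constraint boundaries that also satisfies all remaining constraints:
  x_1 = 0 and x_2 = 0 → (0, 0)
  x_1 = 7 and x_2 = 0 → (7, 0)
  4x_1 + 2x_2 = 32 and x_1 = 7 → (7, 2)
  x_2 = 7 and 4x_1 + 2x_2 = 32 → (4.5, 7)
  x_2 = 7 and x_1 = 0 → (0, 7)

Vertices: (0, 0), (7, 0), (7, 2), (4.5, 7), (0, 7)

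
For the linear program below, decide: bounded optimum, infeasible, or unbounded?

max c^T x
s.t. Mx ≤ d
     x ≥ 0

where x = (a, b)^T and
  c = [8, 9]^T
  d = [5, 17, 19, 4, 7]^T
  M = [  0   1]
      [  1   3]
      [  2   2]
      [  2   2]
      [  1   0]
The point (0, 2) satisfies every constraint, so the LP is feasible; the constraints give a ≤ 7 and b ≤ 5, which with a, b ≥ 0 keep the feasible region inside a bounded box. A feasible, bounded LP attains a finite optimum at a vertex.

Feasible with finite optimum z* = 18 at (0, 2).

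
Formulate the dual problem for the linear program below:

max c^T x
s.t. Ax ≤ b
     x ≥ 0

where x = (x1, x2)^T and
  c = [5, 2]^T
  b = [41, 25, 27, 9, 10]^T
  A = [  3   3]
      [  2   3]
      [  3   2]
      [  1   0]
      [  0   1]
Minimize: z = 41y1 + 25y2 + 27y3 + 9y4 + 10y5

Subject to:
  C1: -3y1 - 2y2 - 3y3 - y4 ≤ -5
  C2: -3y1 - 3y2 - 2y3 - y5 ≤ -2
  y1, y2, y3, y4, y5 ≥ 0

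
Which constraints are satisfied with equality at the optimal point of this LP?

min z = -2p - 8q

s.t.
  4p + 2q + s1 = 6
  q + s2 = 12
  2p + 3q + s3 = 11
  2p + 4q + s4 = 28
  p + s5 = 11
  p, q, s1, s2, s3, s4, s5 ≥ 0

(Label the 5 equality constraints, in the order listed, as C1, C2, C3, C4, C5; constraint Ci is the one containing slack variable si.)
Optimal: p = 0, q = 3
Slack at optimum:
  C1: slack = 0 (binding)
  C2: slack = 9
  C3: slack = 2
  C4: slack = 16
  C5: slack = 11
  p ≥ 0: p = 0 (binding)
  q ≥ 0: q = 3
Binding constraints: C1, p ≥ 0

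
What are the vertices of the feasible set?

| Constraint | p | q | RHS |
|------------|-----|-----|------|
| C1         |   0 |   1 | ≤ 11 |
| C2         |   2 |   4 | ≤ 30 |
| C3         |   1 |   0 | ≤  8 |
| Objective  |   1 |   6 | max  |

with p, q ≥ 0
Each vertex is the intersection of two constraint boundaries that also satisfies all remaining constraints:
  p = 0 and q = 0 → (0, 0)
  p = 8 and q = 0 → (8, 0)
  2p + 4q = 30 and p = 8 → (8, 3.5)
  2p + 4q = 30 and p = 0 → (0, 7.5)

Vertices: (0, 0), (8, 0), (8, 3.5), (0, 7.5)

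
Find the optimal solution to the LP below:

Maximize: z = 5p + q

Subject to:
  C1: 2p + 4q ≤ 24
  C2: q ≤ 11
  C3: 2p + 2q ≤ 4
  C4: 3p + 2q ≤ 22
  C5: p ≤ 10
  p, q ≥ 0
p = 2, q = 0, z = 10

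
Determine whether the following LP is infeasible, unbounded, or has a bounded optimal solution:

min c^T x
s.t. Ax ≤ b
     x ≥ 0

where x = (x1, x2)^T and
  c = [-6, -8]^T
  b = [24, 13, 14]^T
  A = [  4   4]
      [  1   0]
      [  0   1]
The point (0, 6) satisfies every constraint, so the LP is feasible; the constraints give x1 ≤ 13 and x2 ≤ 14, which with x1, x2 ≥ 0 keep the feasible region inside a bounded box. A feasible, bounded LP attains a finite optimum at a vertex.

Feasible with finite optimum z* = -48 at (0, 6).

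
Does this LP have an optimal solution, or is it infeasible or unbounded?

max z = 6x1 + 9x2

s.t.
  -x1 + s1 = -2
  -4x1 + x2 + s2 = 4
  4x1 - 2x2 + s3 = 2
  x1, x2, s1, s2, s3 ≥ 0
Feasible point: (2, 3) satisfies every constraint, so the LP is feasible.
Direction d = (1, 4): for each constraint row a, a·d ≤ 0 —
  (-1)(1) + (0)(4) = -1 ≤ 0
  (-4)(1) + (1)(4) = 0 ≤ 0
  (4)(1) + (-2)(4) = -4 ≤ 0
and d ≥ 0, so (2, 3) + t·d stays feasible for every t ≥ 0. Along this ray z = 6x1 + 9x2 changes by 42 per unit t, so z → +∞.

Unbounded: there is a feasible ray along which z → +∞.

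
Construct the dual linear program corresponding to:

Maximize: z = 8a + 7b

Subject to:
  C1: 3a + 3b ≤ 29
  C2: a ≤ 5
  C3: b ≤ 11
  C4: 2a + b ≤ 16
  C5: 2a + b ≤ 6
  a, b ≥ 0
Minimize: z = 29y1 + 5y2 + 11y3 + 16y4 + 6y5

Subject to:
  C1: -3y1 - y2 - 2y4 - 2y5 ≤ -8
  C2: -3y1 - y3 - y4 - y5 ≤ -7
  y1, y2, y3, y4, y5 ≥ 0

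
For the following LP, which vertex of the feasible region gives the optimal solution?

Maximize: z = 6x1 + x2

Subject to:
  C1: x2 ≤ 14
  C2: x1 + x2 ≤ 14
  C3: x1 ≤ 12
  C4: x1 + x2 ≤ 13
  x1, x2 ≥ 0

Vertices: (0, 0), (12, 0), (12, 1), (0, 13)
Evaluating z = 6x1 + x2 at each vertex:
  (0, 0): z = 0
  (12, 0): z = 72
  (12, 1): z = 73
  (0, 13): z = 13

The largest value is z = 73, attained at (12, 1).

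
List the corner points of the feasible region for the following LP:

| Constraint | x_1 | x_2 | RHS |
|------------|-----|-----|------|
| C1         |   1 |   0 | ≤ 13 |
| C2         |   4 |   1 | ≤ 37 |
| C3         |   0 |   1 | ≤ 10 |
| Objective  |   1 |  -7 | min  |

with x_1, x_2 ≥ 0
Each vertex is the intersection of two constraint boundaries that also satisfies all remaining constraints:
  x_1 = 0 and x_2 = 0 → (0, 0)
  4x_1 + x_2 = 37 and x_2 = 0 → (9.25, 0)
  4x_1 + x_2 = 37 and x_2 = 10 → (6.75, 10)
  x_2 = 10 and x_1 = 0 → (0, 10)

Vertices: (0, 0), (9.25, 0), (6.75, 10), (0, 10)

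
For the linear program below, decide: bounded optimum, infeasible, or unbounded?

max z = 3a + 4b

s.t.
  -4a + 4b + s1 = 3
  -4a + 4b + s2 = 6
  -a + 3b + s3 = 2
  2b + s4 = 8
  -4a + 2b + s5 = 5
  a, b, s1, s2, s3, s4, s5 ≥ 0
Feasible point: (0, 0) satisfies every constraint, so the LP is feasible.
Direction d = (1, 0): for each constraint row a, a·d ≤ 0 —
  (-4)(1) + (4)(0) = -4 ≤ 0
  (-4)(1) + (4)(0) = -4 ≤ 0
  (-1)(1) + (3)(0) = -1 ≤ 0
  (0)(1) + (2)(0) = 0 ≤ 0
  (-4)(1) + (2)(0) = -4 ≤ 0
and d ≥ 0, so (0, 0) + t·d stays feasible for every t ≥ 0. Along this ray z = 3a + 4b changes by 3 per unit t, so z → +∞.

Unbounded — the objective can increase without bound over the feasible region.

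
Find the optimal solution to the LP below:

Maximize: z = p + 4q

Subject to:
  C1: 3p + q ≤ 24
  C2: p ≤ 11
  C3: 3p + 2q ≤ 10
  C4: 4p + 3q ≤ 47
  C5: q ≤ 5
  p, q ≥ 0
p = 0, q = 5, z = 20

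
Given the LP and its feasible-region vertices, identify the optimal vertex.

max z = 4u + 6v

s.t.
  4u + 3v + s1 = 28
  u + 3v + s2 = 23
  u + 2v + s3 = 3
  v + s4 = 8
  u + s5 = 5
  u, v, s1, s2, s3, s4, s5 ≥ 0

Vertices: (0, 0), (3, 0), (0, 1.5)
(3, 0) with z = 12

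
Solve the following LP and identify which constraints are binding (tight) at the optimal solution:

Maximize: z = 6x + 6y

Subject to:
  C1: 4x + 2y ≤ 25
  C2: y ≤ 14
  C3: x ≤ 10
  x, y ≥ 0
Optimal: x = 0, y = 12.5
Slack at optimum:
  C1: slack = 0 (binding)
  C2: slack = 1.5
  C3: slack = 10
  x ≥ 0: x = 0 (binding)
  y ≥ 0: y = 12.5
Binding constraints: C1, x ≥ 0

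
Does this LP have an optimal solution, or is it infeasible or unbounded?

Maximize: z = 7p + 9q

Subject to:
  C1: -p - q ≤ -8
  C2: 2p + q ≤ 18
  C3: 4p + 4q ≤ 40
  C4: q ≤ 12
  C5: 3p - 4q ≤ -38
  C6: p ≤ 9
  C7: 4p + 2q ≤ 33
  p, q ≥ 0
The point (0, 10) satisfies every constraint, so the LP is feasible; the constraints give p ≤ 9 and q ≤ 12, which with p, q ≥ 0 keep the feasible region inside a bounded box. A feasible, bounded LP attains a finite optimum at a vertex.

The LP has an optimal solution: (0, 10) with z = 90.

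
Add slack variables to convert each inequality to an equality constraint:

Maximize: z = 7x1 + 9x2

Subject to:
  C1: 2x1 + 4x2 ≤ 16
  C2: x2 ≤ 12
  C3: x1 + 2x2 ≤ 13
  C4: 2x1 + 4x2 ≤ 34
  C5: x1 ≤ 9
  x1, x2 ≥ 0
max z = 7x1 + 9x2

s.t.
  2x1 + 4x2 + s1 = 16
  x2 + s2 = 12
  x1 + 2x2 + s3 = 13
  2x1 + 4x2 + s4 = 34
  x1 + s5 = 9
  x1, x2, s1, s2, s3, s4, s5 ≥ 0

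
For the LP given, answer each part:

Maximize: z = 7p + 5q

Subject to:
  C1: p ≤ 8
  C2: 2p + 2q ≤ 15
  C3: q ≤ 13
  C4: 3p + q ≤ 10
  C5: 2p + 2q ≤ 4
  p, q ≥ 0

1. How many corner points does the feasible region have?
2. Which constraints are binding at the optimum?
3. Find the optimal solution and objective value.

1. 3
2. C5, q ≥ 0
3. p = 2, q = 0, z = 14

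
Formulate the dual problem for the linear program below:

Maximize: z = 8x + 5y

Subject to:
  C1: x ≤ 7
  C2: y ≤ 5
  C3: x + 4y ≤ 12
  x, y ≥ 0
Minimize: z = 7y1 + 5y2 + 12y3

Subject to:
  C1: -y1 - y3 ≤ -8
  C2: -y2 - 4y3 ≤ -5
  y1, y2, y3 ≥ 0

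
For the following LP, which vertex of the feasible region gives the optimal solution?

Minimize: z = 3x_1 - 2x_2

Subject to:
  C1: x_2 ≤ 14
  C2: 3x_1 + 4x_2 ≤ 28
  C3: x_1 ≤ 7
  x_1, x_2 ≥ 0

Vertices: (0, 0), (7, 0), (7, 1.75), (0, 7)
Evaluating z = 3x_1 - 2x_2 at each vertex:
  (0, 0): z = 0
  (7, 0): z = 21
  (7, 1.75): z = 17.5
  (0, 7): z = -14

The smallest value is z = -14, attained at (0, 7).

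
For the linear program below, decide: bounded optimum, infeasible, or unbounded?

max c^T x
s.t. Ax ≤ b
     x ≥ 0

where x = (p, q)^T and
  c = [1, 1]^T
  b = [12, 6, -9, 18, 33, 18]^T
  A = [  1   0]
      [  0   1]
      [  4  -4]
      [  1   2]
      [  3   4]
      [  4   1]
The point (3, 6) satisfies every constraint, so the LP is feasible; the constraints give p ≤ 12 and q ≤ 6, which with p, q ≥ 0 keep the feasible region inside a bounded box. A feasible, bounded LP attains a finite optimum at a vertex.

Evaluating z = p + q at each vertex:
  (0, 2.25): z = 2.25
  (3.15, 5.4): z = 8.55
  (3, 6): z = 9
  (0, 6): z = 6

The LP has an optimal solution: (3, 6) with z = 9.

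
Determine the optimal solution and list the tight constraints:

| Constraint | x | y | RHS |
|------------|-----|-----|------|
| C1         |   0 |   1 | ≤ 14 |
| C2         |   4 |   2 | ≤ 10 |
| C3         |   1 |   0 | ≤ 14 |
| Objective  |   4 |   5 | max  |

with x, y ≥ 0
Optimal: x = 0, y = 5
Slack at optimum:
  C1: slack = 9
  C2: slack = 0 (binding)
  C3: slack = 14
  x ≥ 0: x = 0 (binding)
  y ≥ 0: y = 5
Binding constraints: C2, x ≥ 0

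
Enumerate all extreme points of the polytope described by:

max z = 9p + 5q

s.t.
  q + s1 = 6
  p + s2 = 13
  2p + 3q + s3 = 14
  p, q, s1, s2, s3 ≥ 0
Each vertex is the intersection of two constraint boundaries that also satisfies all remaining constraints:
  p = 0 and q = 0 → (0, 0)
  2p + 3q = 14 and q = 0 → (7, 0)
  2p + 3q = 14 and p = 0 → (0, 4.667)

Vertices: (0, 0), (7, 0), (0, 4.667)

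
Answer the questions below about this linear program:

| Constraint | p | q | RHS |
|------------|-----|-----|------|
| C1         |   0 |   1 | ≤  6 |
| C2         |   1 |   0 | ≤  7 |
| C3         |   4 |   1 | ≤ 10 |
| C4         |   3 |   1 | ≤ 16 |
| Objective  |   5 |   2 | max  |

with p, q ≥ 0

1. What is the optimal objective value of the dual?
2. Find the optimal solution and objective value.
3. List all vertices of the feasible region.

1. 17 (by strong duality, equal to the primal optimum)
2. p = 1, q = 6, z = 17
3. (0, 0), (2.5, 0), (1, 6), (0, 6)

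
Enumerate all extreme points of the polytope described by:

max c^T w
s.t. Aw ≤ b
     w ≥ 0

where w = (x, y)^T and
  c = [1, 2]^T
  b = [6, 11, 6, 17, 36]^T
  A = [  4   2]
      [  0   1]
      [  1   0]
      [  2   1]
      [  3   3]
Each vertex is the intersection of two constraint boundaries that also satisfies all remaining constraints:
  x = 0 and y = 0 → (0, 0)
  4x + 2y = 6 and y = 0 → (1.5, 0)
  4x + 2y = 6 and x = 0 → (0, 3)

Vertices: (0, 0), (1.5, 0), (0, 3)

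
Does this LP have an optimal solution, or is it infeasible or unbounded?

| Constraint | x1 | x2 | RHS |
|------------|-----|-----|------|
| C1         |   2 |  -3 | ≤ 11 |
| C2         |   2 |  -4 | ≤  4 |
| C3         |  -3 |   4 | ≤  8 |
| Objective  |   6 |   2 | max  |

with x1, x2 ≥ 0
Feasible point: (0, 0) satisfies every constraint, so the LP is feasible.
Direction d = (3, 2): for each constraint row a, a·d ≤ 0 —
  (2)(3) + (-3)(2) = 0 ≤ 0
  (2)(3) + (-4)(2) = -2 ≤ 0
  (-3)(3) + (4)(2) = -1 ≤ 0
and d ≥ 0, so (0, 0) + t·d stays feasible for every t ≥ 0. Along this ray z = 6x1 + 2x2 changes by 22 per unit t, so z → +∞.

Unbounded — the objective can increase without bound over the feasible region.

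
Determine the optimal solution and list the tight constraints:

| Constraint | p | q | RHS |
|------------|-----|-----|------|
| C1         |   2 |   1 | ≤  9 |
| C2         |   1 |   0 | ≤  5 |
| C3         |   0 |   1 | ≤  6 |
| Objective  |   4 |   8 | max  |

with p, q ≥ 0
Optimal: p = 1.5, q = 6
Binding: C1, C3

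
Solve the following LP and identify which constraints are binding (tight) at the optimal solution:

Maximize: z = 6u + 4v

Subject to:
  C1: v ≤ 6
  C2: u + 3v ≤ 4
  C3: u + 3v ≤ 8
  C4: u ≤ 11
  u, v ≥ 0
Optimal: u = 4, v = 0
Binding: C2, v ≥ 0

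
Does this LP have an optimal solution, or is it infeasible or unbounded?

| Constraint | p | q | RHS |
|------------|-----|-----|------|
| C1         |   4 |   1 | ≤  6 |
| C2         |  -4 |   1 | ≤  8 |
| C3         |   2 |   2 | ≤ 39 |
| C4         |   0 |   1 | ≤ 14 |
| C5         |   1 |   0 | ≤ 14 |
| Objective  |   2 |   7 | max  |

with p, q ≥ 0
The point (0, 6) satisfies every constraint, so the LP is feasible; the constraints give p ≤ 14 and q ≤ 14, which with p, q ≥ 0 keep the feasible region inside a bounded box. A feasible, bounded LP attains a finite optimum at a vertex.

Evaluating z = 2p + 7q at each vertex:
  (0, 0): z = 0
  (1.5, 0): z = 3
  (0, 6): z = 42

Feasible with finite optimum z* = 42 at (0, 6).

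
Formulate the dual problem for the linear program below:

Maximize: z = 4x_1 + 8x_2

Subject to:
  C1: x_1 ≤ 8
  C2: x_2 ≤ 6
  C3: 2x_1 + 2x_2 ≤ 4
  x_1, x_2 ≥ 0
Minimize: z = 8y1 + 6y2 + 4y3

Subject to:
  C1: -y1 - 2y3 ≤ -4
  C2: -y2 - 2y3 ≤ -8
  y1, y2, y3 ≥ 0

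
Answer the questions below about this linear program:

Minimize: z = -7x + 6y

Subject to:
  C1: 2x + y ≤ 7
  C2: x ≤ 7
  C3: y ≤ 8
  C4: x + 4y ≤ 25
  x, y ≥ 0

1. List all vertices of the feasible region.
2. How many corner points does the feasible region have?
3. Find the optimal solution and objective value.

1. (0, 0), (3.5, 0), (0.4286, 6.143), (0, 6.25)
2. 4
3. x = 3.5, y = 0, z = -24.5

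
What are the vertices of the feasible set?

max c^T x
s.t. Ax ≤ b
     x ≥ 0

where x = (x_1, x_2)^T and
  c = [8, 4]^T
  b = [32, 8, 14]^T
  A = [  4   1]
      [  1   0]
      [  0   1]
Each vertex is the intersection of two constraint boundaries that also satisfies all remaining constraints:
  x_1 = 0 and x_2 = 0 → (0, 0)
  4x_1 + x_2 = 32 and x_1 = 8 → (8, 0)
  4x_1 + x_2 = 32 and x_2 = 14 → (4.5, 14)
  x_2 = 14 and x_1 = 0 → (0, 14)

Vertices: (0, 0), (8, 0), (4.5, 14), (0, 14)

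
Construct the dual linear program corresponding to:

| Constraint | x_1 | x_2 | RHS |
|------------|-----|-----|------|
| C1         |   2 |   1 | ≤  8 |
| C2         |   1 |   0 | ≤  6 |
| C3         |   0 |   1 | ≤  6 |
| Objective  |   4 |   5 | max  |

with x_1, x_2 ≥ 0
Minimize: z = 8y1 + 6y2 + 6y3

Subject to:
  C1: -2y1 - y2 ≤ -4
  C2: -y1 - y3 ≤ -5
  y1, y2, y3 ≥ 0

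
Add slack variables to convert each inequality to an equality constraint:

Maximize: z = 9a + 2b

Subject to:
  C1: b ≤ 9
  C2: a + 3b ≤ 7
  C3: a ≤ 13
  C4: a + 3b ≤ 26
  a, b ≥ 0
max z = 9a + 2b

s.t.
  b + s1 = 9
  a + 3b + s2 = 7
  a + s3 = 13
  a + 3b + s4 = 26
  a, b, s1, s2, s3, s4 ≥ 0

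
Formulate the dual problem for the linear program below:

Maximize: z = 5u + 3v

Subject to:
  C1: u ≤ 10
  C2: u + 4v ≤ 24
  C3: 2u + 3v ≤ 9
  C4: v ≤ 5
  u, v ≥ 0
Minimize: z = 10y1 + 24y2 + 9y3 + 5y4

Subject to:
  C1: -y1 - y2 - 2y3 ≤ -5
  C2: -4y2 - 3y3 - y4 ≤ -3
  y1, y2, y3, y4 ≥ 0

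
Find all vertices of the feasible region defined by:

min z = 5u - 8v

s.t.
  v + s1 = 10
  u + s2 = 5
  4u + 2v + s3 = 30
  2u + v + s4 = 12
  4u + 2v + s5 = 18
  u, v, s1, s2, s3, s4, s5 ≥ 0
Each vertex is the intersection of two constraint boundaries that also satisfies all remaining constraints:
  u = 0 and v = 0 → (0, 0)
  4u + 2v = 18 and v = 0 → (4.5, 0)
  4u + 2v = 18 and u = 0 → (0, 9)

Vertices: (0, 0), (4.5, 0), (0, 9)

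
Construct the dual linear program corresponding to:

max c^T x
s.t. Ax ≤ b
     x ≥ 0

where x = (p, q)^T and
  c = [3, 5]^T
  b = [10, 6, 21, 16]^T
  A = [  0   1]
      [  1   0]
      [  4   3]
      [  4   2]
Minimize: z = 10y1 + 6y2 + 21y3 + 16y4

Subject to:
  C1: -y2 - 4y3 - 4y4 ≤ -3
  C2: -y1 - 3y3 - 2y4 ≤ -5
  y1, y2, y3, y4 ≥ 0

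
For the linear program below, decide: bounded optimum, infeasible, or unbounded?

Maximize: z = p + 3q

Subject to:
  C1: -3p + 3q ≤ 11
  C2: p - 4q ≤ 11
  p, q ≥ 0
Feasible point: (0, 0) satisfies every constraint, so the LP is feasible.
Direction d = (1, 1): for each constraint row a, a·d ≤ 0 —
  (-3)(1) + (3)(1) = 0 ≤ 0
  (1)(1) + (-4)(1) = -3 ≤ 0
and d ≥ 0, so (0, 0) + t·d stays feasible for every t ≥ 0. Along this ray z = p + 3q changes by 4 per unit t, so z → +∞.

Unbounded: there is a feasible ray along which z → +∞.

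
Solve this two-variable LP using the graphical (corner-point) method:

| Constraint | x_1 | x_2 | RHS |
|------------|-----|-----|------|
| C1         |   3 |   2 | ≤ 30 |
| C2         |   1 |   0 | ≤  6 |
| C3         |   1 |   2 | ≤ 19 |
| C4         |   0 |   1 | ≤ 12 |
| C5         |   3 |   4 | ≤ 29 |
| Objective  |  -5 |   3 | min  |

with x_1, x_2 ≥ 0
Each vertex is the intersection of two constraint boundaries that also satisfies all remaining constraints:
  x_1 = 0 and x_2 = 0 → (0, 0)
  x_1 = 6 and x_2 = 0 → (6, 0)
  x_1 = 6 and 3x_1 + 4x_2 = 29 → (6, 2.75)
  3x_1 + 4x_2 = 29 and x_1 = 0 → (0, 7.25)

Evaluating z = -5x_1 + 3x_2 at each vertex:
  (0, 0): z = 0
  (6, 0): z = -30
  (6, 2.75): z = -21.75
  (0, 7.25): z = 21.75

The minimum is at (6, 0) with z = -30.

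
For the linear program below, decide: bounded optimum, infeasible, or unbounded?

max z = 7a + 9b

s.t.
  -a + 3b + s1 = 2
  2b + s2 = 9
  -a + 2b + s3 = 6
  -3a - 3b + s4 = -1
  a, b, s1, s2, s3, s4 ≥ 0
Feasible point: (1, 0) satisfies every constraint, so the LP is feasible.
Direction d = (1, 0): for each constraint row a, a·d ≤ 0 —
  (-1)(1) + (3)(0) = -1 ≤ 0
  (0)(1) + (2)(0) = 0 ≤ 0
  (-1)(1) + (2)(0) = -1 ≤ 0
  (-3)(1) + (-3)(0) = -3 ≤ 0
and d ≥ 0, so (1, 0) + t·d stays feasible for every t ≥ 0. Along this ray z = 7a + 9b changes by 7 per unit t, so z → +∞.

Unbounded: there is a feasible ray along which z → +∞.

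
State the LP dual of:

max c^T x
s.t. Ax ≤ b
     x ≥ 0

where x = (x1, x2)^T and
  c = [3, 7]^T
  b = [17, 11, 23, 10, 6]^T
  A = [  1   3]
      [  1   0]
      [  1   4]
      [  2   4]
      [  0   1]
Minimize: z = 17y1 + 11y2 + 23y3 + 10y4 + 6y5

Subject to:
  C1: -y1 - y2 - y3 - 2y4 ≤ -3
  C2: -3y1 - 4y3 - 4y4 - y5 ≤ -7
  y1, y2, y3, y4, y5 ≥ 0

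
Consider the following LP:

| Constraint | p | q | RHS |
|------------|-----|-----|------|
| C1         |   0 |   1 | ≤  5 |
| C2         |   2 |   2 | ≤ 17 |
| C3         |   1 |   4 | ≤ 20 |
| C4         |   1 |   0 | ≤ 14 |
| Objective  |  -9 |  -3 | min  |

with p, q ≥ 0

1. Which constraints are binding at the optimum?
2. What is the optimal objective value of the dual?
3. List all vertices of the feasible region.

1. C2, q ≥ 0
2. -76.5 (by strong duality, equal to the primal optimum)
3. (0, 0), (8.5, 0), (4.667, 3.833), (0, 5)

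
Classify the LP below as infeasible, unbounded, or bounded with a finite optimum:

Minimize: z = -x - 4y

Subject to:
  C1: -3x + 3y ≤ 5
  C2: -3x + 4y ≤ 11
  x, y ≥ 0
Feasible point: (0, 0) satisfies every constraint, so the LP is feasible.
Direction d = (1, 0): for each constraint row a, a·d ≤ 0 —
  (-3)(1) + (3)(0) = -3 ≤ 0
  (-3)(1) + (4)(0) = -3 ≤ 0
and d ≥ 0, so (0, 0) + t·d stays feasible for every t ≥ 0. Along this ray z = -x - 4y changes by -1 per unit t, so z → −∞.

Unbounded: there is a feasible ray along which z → −∞.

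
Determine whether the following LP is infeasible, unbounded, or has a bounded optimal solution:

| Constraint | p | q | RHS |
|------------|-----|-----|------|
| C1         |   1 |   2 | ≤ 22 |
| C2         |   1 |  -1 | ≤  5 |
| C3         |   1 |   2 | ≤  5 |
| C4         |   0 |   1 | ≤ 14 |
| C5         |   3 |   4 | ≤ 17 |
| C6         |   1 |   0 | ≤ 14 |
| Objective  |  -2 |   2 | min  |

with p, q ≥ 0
The point (5, 0) satisfies every constraint, so the LP is feasible; the constraints give p ≤ 14 and q ≤ 14, which with p, q ≥ 0 keep the feasible region inside a bounded box. A feasible, bounded LP attains a finite optimum at a vertex.

Evaluating z = -2p + 2q at each vertex:
  (0, 0): z = 0
  (5, 0): z = -10
  (0, 2.5): z = 5

Feasible with finite optimum z* = -10 at (5, 0).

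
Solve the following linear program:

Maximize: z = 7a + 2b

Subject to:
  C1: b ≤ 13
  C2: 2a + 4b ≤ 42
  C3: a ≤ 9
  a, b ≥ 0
Each vertex is the intersection of two constraint boundaries that also satisfies all remaining constraints:
  a = 0 and b = 0 → (0, 0)
  a = 9 and b = 0 → (9, 0)
  2a + 4b = 42 and a = 9 → (9, 6)
  2a + 4b = 42 and a = 0 → (0, 10.5)

Evaluating z = 7a + 2b at each vertex:
  (0, 0): z = 0
  (9, 0): z = 63
  (9, 6): z = 75
  (0, 10.5): z = 21

The maximum is at (9, 6) with z = 75.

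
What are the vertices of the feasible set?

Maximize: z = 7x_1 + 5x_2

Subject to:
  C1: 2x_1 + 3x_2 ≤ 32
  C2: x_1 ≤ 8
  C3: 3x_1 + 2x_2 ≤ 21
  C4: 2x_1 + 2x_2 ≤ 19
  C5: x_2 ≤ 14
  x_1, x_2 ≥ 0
Each vertex is the intersection of two constraint boundaries that also satisfies all remaining constraints:
  x_1 = 0 and x_2 = 0 → (0, 0)
  3x_1 + 2x_2 = 21 and x_2 = 0 → (7, 0)
  3x_1 + 2x_2 = 21 and 2x_1 + 2x_2 = 19 → (2, 7.5)
  2x_1 + 2x_2 = 19 and x_1 = 0 → (0, 9.5)

Vertices: (0, 0), (7, 0), (2, 7.5), (0, 9.5)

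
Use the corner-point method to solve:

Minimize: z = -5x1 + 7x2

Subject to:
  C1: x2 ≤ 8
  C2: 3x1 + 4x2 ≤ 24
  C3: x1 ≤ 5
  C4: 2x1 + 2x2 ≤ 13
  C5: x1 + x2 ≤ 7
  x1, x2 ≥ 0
x1 = 5, x2 = 0, z = -25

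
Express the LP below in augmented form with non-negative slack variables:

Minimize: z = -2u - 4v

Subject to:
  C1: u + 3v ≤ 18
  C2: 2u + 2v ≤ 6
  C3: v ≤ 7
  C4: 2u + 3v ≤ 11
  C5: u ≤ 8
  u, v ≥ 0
min z = -2u - 4v

s.t.
  u + 3v + s1 = 18
  2u + 2v + s2 = 6
  v + s3 = 7
  2u + 3v + s4 = 11
  u + s5 = 8
  u, v, s1, s2, s3, s4, s5 ≥ 0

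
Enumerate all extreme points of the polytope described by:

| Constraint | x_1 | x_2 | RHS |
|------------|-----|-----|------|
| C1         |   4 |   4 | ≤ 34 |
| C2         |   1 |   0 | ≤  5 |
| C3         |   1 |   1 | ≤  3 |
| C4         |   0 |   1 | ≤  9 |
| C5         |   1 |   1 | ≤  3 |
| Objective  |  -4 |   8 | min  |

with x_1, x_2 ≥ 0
Each vertex is the intersection of two constraint boundaries that also satisfies all remaining constraints:
  x_1 = 0 and x_2 = 0 → (0, 0)
  x_1 + x_2 = 3 and x_2 = 0 → (3, 0)
  x_1 + x_2 = 3 and x_1 = 0 → (0, 3)

Vertices: (0, 0), (3, 0), (0, 3)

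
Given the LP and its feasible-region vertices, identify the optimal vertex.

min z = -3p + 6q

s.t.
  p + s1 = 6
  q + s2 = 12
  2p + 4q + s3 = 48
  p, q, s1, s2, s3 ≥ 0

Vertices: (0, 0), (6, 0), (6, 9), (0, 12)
(6, 0) with z = -18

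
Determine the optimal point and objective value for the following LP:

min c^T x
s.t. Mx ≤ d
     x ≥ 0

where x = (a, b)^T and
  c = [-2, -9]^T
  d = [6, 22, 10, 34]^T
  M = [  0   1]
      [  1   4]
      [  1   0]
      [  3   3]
a = 0, b = 5.5, z = -49.5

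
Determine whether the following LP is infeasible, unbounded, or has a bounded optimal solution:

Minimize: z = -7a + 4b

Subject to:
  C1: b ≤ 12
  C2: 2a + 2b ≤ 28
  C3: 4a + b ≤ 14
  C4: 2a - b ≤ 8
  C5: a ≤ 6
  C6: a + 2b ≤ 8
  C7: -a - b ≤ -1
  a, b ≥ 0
The point (3.5, 0) satisfies every constraint, so the LP is feasible; the constraints give a ≤ 6 and b ≤ 12, which with a, b ≥ 0 keep the feasible region inside a bounded box. A feasible, bounded LP attains a finite optimum at a vertex.

Evaluating z = -7a + 4b at each vertex:
  (0, 1): z = 4
  (1, 0): z = -7
  (3.5, 0): z = -24.5
  (2.857, 2.571): z = -9.714
  (0, 4): z = 16

The LP has an optimal solution: (3.5, 0) with z = -24.5.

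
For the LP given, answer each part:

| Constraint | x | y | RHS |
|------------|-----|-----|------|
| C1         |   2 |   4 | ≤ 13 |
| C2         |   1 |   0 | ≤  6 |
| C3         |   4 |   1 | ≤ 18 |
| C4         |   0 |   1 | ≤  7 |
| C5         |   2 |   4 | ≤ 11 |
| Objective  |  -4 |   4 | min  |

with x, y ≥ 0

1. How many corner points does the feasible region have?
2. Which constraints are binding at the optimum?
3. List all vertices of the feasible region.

1. 4
2. C3, y ≥ 0
3. (0, 0), (4.5, 0), (4.357, 0.5714), (0, 2.75)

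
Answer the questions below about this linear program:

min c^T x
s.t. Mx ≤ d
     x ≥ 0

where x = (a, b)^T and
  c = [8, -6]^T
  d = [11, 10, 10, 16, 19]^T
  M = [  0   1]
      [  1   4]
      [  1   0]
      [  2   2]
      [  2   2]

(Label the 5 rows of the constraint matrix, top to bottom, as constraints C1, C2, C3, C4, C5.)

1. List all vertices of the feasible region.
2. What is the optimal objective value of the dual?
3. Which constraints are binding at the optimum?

1. (0, 0), (8, 0), (7.333, 0.6667), (0, 2.5)
2. -15 (by strong duality, equal to the primal optimum)
3. C2, a ≥ 0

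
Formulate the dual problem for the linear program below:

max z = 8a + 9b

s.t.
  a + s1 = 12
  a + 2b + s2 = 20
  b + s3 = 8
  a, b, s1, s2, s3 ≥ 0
Minimize: z = 12y1 + 20y2 + 8y3

Subject to:
  C1: -y1 - y2 ≤ -8
  C2: -2y2 - y3 ≤ -9
  y1, y2, y3 ≥ 0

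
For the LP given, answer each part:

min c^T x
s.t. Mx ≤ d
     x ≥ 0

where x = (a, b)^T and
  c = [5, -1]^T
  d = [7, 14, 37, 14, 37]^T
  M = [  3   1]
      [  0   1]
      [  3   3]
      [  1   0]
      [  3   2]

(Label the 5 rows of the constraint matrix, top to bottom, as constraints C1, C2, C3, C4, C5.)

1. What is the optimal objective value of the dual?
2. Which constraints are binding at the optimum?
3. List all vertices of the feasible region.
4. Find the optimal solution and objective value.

1. -7 (by strong duality, equal to the primal optimum)
2. C1, a ≥ 0
3. (0, 0), (2.333, 0), (0, 7)
4. a = 0, b = 7, z = -7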